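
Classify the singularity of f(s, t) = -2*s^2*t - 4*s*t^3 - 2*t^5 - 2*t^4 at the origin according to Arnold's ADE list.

D_5

The Hessian of f at 0 has rank 0. Corank 2; j^3 = -2*s^2*t has shape L^2 M (L != M), so D-series; mu = 5 gives D_5.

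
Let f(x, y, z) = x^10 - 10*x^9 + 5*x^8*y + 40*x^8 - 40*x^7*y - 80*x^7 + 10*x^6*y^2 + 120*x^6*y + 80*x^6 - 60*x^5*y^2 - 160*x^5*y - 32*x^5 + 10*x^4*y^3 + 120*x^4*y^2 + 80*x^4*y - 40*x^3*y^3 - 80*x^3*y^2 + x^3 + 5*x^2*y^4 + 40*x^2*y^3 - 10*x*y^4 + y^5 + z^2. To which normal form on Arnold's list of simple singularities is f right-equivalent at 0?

E_{8}

The Hessian of f at 0 has rank 1. Corank 2; j^3 = x^3 is a perfect cube, so E-series; the 5-jet and mu = 8 give E_8.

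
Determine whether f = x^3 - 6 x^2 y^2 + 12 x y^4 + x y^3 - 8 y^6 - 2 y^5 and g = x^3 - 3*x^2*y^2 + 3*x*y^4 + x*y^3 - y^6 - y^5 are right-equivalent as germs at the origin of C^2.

Yes.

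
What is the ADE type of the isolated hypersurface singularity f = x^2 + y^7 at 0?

The Hessian of f at 0 has rank 1. Corank 1: A-series; mu = 6 gives A_6.

A_{6}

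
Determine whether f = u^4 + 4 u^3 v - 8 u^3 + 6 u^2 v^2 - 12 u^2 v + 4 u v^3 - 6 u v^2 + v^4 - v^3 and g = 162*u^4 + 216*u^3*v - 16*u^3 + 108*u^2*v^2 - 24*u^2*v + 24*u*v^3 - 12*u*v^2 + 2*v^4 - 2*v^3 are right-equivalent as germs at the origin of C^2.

The Hessian of f at 0 has rank 0. Corank 2; j^3 = -(2*u + v)^3 is a perfect cube, so E-series; the 4-jet and mu = 6 give E_6. The Hessian of g at 0 has rank 0. Corank 2; j^3 = -2*(2*u + v)^3 is a perfect cube, so E-series; the 4-jet and mu = 6 give E_6. Both have type E_6, hence right-equivalent.

Yes.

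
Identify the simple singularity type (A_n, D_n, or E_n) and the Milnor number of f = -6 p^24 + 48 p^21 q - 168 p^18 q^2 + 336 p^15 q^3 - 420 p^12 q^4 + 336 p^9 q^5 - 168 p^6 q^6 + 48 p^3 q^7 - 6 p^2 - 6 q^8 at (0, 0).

The Hessian of f at 0 has rank 1. Corank 1: A-series; mu = 7 gives A_7.

Type A_7, Milnor number mu = 7.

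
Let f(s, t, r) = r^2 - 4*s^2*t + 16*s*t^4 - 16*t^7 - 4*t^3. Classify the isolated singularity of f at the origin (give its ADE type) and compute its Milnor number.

The Hessian of f at 0 is [[0, 0, 0], [0, 0, 0], [0, 0, 2]] with rank 1, so corank 2. A Groebner basis of the Jacobian ideal J(f) in C{s,t,r} is {t^3, s^2 + 3*t^2, s*t, r}; counting standard monomials gives mu = 4. Corank 2; j^3 = -4*t*(s^2 + t^2) splits into three distinct lines over C (the quadratic factor has nonzero discriminant), so D_4.

Type D_4, Milnor number mu = 4.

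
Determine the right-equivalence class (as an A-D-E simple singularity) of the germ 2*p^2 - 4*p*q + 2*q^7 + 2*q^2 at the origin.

The Hessian of f at 0 is [[4, -4], [-4, 4]] with rank 1, so corank 1. A Groebner basis of the Jacobian ideal J(f) in C{p,q} is {q^6, p - q}; counting standard monomials gives mu = 6. Corank 1: A-series; mu = 6 gives A_6.

A_6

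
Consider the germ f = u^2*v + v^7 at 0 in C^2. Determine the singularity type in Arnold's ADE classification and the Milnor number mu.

Type D8, Milnor number mu = 8.

The Hessian of f at 0 has rank 0. Corank 2; j^3 = u^2*v has shape L^2 M (L != M), so D-series; mu = 8 gives D_8.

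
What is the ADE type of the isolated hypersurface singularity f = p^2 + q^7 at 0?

A6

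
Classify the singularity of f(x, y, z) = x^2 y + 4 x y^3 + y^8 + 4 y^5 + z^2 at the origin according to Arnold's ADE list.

The Hessian of f at 0 is [[0, 0, 0], [0, 0, 0], [0, 0, 2]] with rank 1, so corank 2. A Groebner basis of the Jacobian ideal J(f) in C{x,y,z} is {x^4, x^3*y - x^2 - 2*x*y^2, x^3/2 + x^2*y^2, x*y/2 + y^3, z}; counting standard monomials gives mu = 9. Corank 2; j^3 = x^2*y has shape L^2 M (L != M), so D-series; mu = 9 gives D_9.

D9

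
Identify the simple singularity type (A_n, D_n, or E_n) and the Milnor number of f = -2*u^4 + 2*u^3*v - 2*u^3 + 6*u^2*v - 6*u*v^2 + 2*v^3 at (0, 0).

Type E_{7}, Milnor number mu = 7.

The Hessian of f at 0 has rank 0. Corank 2; j^3 = -2*(u - v)^3 is a perfect cube, so E-series; the 4-jet and mu = 7 give E_7.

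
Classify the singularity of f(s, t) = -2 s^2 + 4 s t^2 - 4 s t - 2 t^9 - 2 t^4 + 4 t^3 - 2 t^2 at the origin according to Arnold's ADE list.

A8

The Hessian of f at 0 has rank 1. Corank 1: A-series; mu = 8 gives A_8.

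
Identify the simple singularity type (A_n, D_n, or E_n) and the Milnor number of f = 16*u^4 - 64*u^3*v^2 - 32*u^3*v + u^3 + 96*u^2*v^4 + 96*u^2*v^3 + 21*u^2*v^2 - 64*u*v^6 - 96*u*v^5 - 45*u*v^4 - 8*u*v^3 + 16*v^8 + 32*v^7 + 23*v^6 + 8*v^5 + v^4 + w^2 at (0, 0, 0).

Type E6, Milnor number mu = 6.

The Hessian of f at 0 is [[0, 0, 0], [0, 0, 0], [0, 0, 2]] with rank 1, so corank 2. A Groebner basis of the Jacobian ideal J(f) in C{u,v,w} is {u^3, u^2*v, -u^2/2 + u*v^2, -3*u^2 + v^3, w}; counting standard monomials gives mu = 6. Corank 2; j^3 = u^3 is a perfect cube, so E-series; the 4-jet and mu = 6 give E_6.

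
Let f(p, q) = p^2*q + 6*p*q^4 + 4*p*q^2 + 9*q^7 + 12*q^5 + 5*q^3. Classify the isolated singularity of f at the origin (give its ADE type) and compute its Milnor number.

Type D4, Milnor number mu = 4.

The Hessian of f at 0 has rank 0. Corank 2; j^3 = q*(p^2 + 4*p*q + 5*q^2) splits into three distinct lines over C (the quadratic factor has nonzero discriminant), so D_4.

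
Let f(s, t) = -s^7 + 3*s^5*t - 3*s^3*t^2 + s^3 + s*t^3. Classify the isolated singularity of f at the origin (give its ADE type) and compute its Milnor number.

Type E_7, Milnor number mu = 7.

The Hessian of f at 0 has rank 0. Corank 2; j^3 = s^3 is a perfect cube, so E-series; the 4-jet and mu = 7 give E_7.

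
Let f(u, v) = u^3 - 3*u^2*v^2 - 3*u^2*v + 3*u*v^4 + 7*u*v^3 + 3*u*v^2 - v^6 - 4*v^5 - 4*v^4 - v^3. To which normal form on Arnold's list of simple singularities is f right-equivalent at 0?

The Hessian of f at 0 has rank 0. Corank 2; j^3 = (u - v)^3 is a perfect cube, so E-series; the 4-jet and mu = 7 give E_7.

E_{7}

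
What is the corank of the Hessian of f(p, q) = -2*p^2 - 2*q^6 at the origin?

1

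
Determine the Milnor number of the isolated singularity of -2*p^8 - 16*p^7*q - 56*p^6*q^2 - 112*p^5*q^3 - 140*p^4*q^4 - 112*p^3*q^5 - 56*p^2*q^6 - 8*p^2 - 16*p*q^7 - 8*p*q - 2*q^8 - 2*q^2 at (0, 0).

7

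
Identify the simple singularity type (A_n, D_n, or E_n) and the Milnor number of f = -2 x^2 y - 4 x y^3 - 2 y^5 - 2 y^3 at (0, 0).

The Hessian of f at 0 is [[0, 0], [0, 0]] with rank 0, so corank 2. A Groebner basis of the Jacobian ideal J(f) in C{x,y} is {y^3, x^2 + 3*y^2, x*y}; counting standard monomials gives mu = 4. Corank 2; j^3 = -2*y*(x^2 + y^2) splits into three distinct lines over C (the quadratic factor has nonzero discriminant), so D_4.

Type D_4, Milnor number mu = 4.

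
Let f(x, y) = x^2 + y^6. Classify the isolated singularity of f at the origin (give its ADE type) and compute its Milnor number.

Type A5, Milnor number mu = 5.

The Hessian of f at 0 is [[2, 0], [0, 0]] with rank 1, so corank 1. A Groebner basis of the Jacobian ideal J(f) in C{x,y} is {y^5, x}; counting standard monomials gives mu = 5. Corank 1: A-series; mu = 5 gives A_5.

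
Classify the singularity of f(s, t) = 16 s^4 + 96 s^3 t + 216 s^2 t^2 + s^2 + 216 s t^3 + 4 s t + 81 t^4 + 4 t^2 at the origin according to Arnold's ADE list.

A3

The Hessian of f at 0 is [[2, 4], [4, 8]] with rank 1, so corank 1. A Groebner basis of the Jacobian ideal J(f) in C{s,t} is {t^3, s + 2*t}; counting standard monomials gives mu = 3. Corank 1: A-series; mu = 3 gives A_3.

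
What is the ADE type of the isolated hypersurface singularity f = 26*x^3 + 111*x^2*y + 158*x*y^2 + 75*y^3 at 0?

D4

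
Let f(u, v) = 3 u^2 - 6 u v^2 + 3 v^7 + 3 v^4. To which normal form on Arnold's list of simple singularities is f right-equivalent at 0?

A6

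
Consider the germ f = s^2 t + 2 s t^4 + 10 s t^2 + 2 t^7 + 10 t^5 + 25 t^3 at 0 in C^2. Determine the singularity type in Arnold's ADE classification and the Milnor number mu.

The Hessian of f at 0 has rank 0. Corank 2; j^3 = t*(s + 5*t)^2 has shape L^2 M (L != M), so D-series; mu = 8 gives D_8.

Type D_8, Milnor number mu = 8.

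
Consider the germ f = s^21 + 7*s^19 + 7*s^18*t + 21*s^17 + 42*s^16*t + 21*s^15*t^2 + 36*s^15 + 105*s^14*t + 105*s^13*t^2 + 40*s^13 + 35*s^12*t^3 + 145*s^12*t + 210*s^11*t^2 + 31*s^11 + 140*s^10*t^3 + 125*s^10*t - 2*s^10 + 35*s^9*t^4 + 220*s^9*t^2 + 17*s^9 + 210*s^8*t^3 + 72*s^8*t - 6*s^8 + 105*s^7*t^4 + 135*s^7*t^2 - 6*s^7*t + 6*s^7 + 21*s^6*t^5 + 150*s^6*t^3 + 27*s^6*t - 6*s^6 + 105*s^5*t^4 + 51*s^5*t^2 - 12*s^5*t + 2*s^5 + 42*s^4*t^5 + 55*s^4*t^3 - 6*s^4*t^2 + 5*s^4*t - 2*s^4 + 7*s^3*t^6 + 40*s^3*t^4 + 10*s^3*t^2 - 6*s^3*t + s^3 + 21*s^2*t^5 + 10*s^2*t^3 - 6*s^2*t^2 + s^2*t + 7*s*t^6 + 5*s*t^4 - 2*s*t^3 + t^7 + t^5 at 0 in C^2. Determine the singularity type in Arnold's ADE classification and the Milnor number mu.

Type D_8, Milnor number mu = 8.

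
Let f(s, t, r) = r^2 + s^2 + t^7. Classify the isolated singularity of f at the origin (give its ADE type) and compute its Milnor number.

Type A6, Milnor number mu = 6.

The Hessian of f at 0 has rank 2. Corank 1: A-series; mu = 6 gives A_6.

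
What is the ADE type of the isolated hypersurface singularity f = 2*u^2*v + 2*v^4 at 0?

D_{5}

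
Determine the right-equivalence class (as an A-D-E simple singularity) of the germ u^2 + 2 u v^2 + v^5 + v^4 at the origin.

A_4

The Hessian of f at 0 has rank 1. Corank 1: A-series; mu = 4 gives A_4.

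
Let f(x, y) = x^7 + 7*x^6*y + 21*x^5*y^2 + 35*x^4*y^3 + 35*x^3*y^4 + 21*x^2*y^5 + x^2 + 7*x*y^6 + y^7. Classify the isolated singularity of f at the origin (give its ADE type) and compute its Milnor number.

The Hessian of f at 0 has rank 1. Corank 1: A-series; mu = 6 gives A_6.

Type A_6, Milnor number mu = 6.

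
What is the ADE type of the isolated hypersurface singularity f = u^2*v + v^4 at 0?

D_{5}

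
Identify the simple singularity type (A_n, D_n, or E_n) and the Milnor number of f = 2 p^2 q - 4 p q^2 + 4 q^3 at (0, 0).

The Hessian of f at 0 is [[0, 0], [0, 0]] with rank 0, so corank 2. A Groebner basis of the Jacobian ideal J(f) in C{p,q} is {q^3, p^2 + 2*q^2, p*q - q^2}; counting standard monomials gives mu = 4. Corank 2; j^3 = 2*q*(p^2 - 2*p*q + 2*q^2) splits into three distinct lines over C (the quadratic factor has nonzero discriminant), so D_4.

Type D4, Milnor number mu = 4.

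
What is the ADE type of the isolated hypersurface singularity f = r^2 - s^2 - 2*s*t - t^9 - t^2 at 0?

A8

The Hessian of f at 0 is [[-2, -2, 0], [-2, -2, 0], [0, 0, 2]] with rank 2, so corank 1. A Groebner basis of the Jacobian ideal J(f) in C{s,t,r} is {t^8, s + t, r}; counting standard monomials gives mu = 8. Corank 1: A-series; mu = 8 gives A_8.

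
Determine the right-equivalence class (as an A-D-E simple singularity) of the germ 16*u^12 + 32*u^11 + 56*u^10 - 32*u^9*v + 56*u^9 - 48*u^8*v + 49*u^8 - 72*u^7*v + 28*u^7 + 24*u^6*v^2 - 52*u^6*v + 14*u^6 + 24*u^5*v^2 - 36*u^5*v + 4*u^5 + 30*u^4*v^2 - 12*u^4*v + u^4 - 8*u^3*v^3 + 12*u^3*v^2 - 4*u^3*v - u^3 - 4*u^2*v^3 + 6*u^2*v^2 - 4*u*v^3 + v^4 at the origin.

The Hessian of f at 0 has rank 0. Corank 2; j^3 = -u^3 is a perfect cube, so E-series; the 4-jet and mu = 6 give E_6.

E6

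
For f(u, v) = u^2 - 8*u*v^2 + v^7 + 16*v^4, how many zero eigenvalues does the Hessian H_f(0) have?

1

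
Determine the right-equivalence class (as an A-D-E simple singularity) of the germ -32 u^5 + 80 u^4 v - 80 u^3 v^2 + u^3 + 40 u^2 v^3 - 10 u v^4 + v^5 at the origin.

The Hessian of f at 0 has rank 0. Corank 2; j^3 = u^3 is a perfect cube, so E-series; the 5-jet and mu = 8 give E_8.

E_{8}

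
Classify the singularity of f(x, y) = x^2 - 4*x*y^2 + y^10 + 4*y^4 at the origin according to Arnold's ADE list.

The Hessian of f at 0 is [[2, 0], [0, 0]] with rank 1, so corank 1. A Groebner basis of the Jacobian ideal J(f) in C{x,y} is {x^5, x^4*y, -x/2 + y^2}; counting standard monomials gives mu = 9. Corank 1: A-series; mu = 9 gives A_9.

A9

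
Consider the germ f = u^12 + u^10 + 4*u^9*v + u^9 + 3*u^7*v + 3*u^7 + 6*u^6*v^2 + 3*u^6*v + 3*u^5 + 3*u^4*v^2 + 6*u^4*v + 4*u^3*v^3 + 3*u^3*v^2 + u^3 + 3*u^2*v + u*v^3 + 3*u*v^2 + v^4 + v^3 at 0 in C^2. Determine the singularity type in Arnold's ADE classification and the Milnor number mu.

The Hessian of f at 0 is [[0, 0], [0, 0]] with rank 0, so corank 2. A Groebner basis of the Jacobian ideal J(f) in C{u,v} is {u^3 + 3*u^2*v + 6*u^2 + 12*u*v + 6*v^2, -3*u^2 + u*v^2 - 6*u*v - 3*v^2, 3*u^2 + 6*u*v + v^3 + 3*v^2}; counting standard monomials gives mu = 7. Corank 2; j^3 = (u + v)^3 is a perfect cube, so E-series; the 4-jet and mu = 7 give E_7.

Type E_7, Milnor number mu = 7.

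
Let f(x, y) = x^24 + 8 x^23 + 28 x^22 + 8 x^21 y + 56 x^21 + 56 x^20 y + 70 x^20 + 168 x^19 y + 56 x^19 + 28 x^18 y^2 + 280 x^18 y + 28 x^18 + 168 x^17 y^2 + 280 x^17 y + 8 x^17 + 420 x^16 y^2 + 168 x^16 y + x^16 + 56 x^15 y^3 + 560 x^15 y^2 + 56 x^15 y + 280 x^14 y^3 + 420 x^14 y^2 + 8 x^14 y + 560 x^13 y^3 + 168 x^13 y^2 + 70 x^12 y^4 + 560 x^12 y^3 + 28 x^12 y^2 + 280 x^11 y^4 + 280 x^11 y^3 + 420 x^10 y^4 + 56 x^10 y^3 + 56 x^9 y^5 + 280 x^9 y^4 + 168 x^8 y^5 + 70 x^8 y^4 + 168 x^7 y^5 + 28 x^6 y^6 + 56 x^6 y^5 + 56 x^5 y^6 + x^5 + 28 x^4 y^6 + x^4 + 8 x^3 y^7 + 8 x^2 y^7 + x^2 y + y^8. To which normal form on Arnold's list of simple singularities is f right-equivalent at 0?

D9

The Hessian of f at 0 is [[0, 0], [0, 0]] with rank 0, so corank 2. A Groebner basis of the Jacobian ideal J(f) in C{x,y} is {x^2/8 + y^7, x^3, x*y}; counting standard monomials gives mu = 9. Corank 2; j^3 = x^2*y has shape L^2 M (L != M), so D-series; mu = 9 gives D_9.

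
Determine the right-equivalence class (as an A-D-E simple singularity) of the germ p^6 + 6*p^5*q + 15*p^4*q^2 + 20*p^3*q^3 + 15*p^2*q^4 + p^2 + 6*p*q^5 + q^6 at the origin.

The Hessian of f at 0 has rank 1. Corank 1: A-series; mu = 5 gives A_5.

A_{5}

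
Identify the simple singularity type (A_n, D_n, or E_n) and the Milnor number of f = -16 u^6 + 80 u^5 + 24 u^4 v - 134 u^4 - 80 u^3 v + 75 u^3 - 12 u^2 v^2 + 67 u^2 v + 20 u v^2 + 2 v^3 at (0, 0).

Type D4, Milnor number mu = 4.

The Hessian of f at 0 has rank 0. Corank 2; j^3 = (3*u + v)*(25*u^2 + 14*u*v + 2*v^2) splits into three distinct lines over C (the quadratic factor has nonzero discriminant), so D_4.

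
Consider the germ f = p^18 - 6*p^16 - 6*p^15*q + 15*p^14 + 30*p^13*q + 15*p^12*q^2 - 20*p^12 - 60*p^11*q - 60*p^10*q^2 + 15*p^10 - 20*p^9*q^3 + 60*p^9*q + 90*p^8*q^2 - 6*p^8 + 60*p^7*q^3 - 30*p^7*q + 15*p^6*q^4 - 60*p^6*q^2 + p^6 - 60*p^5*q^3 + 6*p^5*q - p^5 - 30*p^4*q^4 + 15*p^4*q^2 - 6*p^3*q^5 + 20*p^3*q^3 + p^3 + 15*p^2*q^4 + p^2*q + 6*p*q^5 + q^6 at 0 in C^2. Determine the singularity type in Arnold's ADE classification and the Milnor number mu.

The Hessian of f at 0 has rank 0. Corank 2; j^3 = p^2*(p + q) has shape L^2 M (L != M), so D-series; mu = 7 gives D_7.

Type D_7, Milnor number mu = 7.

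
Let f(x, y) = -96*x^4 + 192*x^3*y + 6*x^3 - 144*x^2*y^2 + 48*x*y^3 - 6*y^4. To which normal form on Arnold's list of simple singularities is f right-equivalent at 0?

E6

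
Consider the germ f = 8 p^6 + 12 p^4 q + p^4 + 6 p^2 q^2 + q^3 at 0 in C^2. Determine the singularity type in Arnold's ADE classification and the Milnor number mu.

Type E_{6}, Milnor number mu = 6.

The Hessian of f at 0 is [[0, 0], [0, 0]] with rank 0, so corank 2. A Groebner basis of the Jacobian ideal J(f) in C{p,q} is {p^3, p^2*q + q^2/4, p*q^2, q^3}; counting standard monomials gives mu = 6. Corank 2; j^3 = q^3 is a perfect cube, so E-series; the 4-jet and mu = 6 give E_6.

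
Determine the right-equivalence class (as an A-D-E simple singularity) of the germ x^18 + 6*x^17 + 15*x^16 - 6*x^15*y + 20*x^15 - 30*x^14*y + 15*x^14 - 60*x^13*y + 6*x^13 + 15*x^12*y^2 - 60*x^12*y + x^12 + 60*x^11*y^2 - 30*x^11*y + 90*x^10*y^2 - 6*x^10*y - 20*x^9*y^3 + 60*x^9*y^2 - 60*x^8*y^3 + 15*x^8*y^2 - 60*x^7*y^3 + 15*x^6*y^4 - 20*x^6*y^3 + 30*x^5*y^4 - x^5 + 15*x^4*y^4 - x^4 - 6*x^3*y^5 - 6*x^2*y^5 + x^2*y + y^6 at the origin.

D7

The Hessian of f at 0 is [[0, 0], [0, 0]] with rank 0, so corank 2. A Groebner basis of the Jacobian ideal J(f) in C{x,y} is {x^2/6 + y^5, x^3, x*y}; counting standard monomials gives mu = 7. Corank 2; j^3 = x^2*y has shape L^2 M (L != M), so D-series; mu = 7 gives D_7.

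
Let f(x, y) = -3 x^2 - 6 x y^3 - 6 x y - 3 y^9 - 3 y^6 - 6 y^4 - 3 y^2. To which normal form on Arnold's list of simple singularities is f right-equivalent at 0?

A_8

The Hessian of f at 0 has rank 1. Corank 1: A-series; mu = 8 gives A_8.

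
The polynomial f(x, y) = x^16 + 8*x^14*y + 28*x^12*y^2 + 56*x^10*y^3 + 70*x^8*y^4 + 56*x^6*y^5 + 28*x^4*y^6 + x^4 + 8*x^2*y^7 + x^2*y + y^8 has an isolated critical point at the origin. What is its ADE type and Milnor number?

Type D9, Milnor number mu = 9.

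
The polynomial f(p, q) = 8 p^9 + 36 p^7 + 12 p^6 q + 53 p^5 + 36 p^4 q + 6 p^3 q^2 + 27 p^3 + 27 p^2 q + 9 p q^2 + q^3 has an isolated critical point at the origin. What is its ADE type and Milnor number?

Type E_{8}, Milnor number mu = 8.

The Hessian of f at 0 has rank 0. Corank 2; j^3 = (3*p + q)^3 is a perfect cube, so E-series; the 5-jet and mu = 8 give E_8.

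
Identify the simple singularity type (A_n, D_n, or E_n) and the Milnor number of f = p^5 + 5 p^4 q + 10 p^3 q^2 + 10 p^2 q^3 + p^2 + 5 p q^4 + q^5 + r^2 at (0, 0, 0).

Type A4, Milnor number mu = 4.

The Hessian of f at 0 is [[2, 0, 0], [0, 0, 0], [0, 0, 2]] with rank 2, so corank 1. A Groebner basis of the Jacobian ideal J(f) in C{p,q,r} is {q^4, p, r}; counting standard monomials gives mu = 4. Corank 1: A-series; mu = 4 gives A_4.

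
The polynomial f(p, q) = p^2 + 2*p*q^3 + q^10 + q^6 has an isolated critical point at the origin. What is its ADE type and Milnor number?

Type A9, Milnor number mu = 9.

The Hessian of f at 0 has rank 1. Corank 1: A-series; mu = 9 gives A_9.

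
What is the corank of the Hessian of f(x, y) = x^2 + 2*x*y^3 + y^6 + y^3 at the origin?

1

The Hessian at 0 is [[2, 0], [0, 0]] of rank 1; hence corank 1.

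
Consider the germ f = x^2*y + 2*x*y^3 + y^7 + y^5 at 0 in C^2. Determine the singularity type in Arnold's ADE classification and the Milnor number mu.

The Hessian of f at 0 has rank 0. Corank 2; j^3 = x^2*y has shape L^2 M (L != M), so D-series; mu = 8 gives D_8.

Type D_8, Milnor number mu = 8.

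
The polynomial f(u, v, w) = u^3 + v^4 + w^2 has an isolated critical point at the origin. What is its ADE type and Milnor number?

Type E_{6}, Milnor number mu = 6.

The Hessian of f at 0 has rank 1. Corank 2; j^3 = u^3 is a perfect cube, so E-series; the 4-jet and mu = 6 give E_6.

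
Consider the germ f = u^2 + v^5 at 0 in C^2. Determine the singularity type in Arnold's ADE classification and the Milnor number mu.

Type A_4, Milnor number mu = 4.

The Hessian of f at 0 is [[2, 0], [0, 0]] with rank 1, so corank 1. A Groebner basis of the Jacobian ideal J(f) in C{u,v} is {v^4, u}; counting standard monomials gives mu = 4. Corank 1: A-series; mu = 4 gives A_4.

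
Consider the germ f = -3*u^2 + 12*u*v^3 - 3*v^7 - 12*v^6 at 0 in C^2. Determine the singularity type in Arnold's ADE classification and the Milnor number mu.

Type A_6, Milnor number mu = 6.

The Hessian of f at 0 is [[-6, 0], [0, 0]] with rank 1, so corank 1. A Groebner basis of the Jacobian ideal J(f) in C{u,v} is {-u/2 + v^3, u^2}; counting standard monomials gives mu = 6. Corank 1: A-series; mu = 6 gives A_6.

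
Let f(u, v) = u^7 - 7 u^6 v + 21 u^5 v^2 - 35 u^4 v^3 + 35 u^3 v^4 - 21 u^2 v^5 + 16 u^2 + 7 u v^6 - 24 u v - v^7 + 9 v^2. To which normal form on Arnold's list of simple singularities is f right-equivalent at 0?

The Hessian of f at 0 is [[32, -24], [-24, 18]] with rank 1, so corank 1. A Groebner basis of the Jacobian ideal J(f) in C{u,v} is {v^6, u - 3*v/4}; counting standard monomials gives mu = 6. Corank 1: A-series; mu = 6 gives A_6.

A_{6}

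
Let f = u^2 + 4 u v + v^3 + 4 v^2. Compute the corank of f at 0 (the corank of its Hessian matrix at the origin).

1

Hessian at 0 has rank 1.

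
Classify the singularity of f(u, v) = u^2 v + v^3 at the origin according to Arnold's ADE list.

D_{4}

The Hessian of f at 0 has rank 0. Corank 2; j^3 = v*(u^2 + v^2) splits into three distinct lines over C (the quadratic factor has nonzero discriminant), so D_4.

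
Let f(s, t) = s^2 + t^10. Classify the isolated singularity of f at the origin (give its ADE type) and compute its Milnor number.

Type A9, Milnor number mu = 9.

The Hessian of f at 0 has rank 1. Corank 1: A-series; mu = 9 gives A_9.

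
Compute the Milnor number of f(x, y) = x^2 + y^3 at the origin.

2

The Hessian of f at 0 is [[2, 0], [0, 0]] with rank 1, so corank 1. A Groebner basis of the Jacobian ideal J(f) in C{x,y} is {y^2, x}; counting standard monomials gives mu = 2. Corank 1: A-series; mu = 2 gives A_2.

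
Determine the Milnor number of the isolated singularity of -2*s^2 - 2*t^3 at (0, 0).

The Hessian of f at 0 is [[-4, 0], [0, 0]] with rank 1, so corank 1. A Groebner basis of the Jacobian ideal J(f) in C{s,t} is {t^2, s}; counting standard monomials gives mu = 2. Corank 1: A-series; mu = 2 gives A_2.

2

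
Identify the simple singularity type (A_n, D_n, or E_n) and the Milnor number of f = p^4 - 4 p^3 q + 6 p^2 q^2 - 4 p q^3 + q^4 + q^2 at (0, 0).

The Hessian of f at 0 has rank 1. Corank 1: A-series; mu = 3 gives A_3.

Type A3, Milnor number mu = 3.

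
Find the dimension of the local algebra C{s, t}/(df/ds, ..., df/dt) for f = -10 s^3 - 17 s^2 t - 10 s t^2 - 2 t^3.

4

The Hessian of f at 0 has rank 0. Corank 2; j^3 = -(2*s + t)*(5*s^2 + 6*s*t + 2*t^2) splits into three distinct lines over C (the quadratic factor has nonzero discriminant), so D_4.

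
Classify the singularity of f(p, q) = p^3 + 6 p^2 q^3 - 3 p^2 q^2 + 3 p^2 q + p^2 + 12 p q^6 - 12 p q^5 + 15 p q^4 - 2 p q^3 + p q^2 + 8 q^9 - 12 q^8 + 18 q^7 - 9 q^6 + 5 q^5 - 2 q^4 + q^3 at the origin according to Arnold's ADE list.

The Hessian of f at 0 has rank 1. Corank 1: A-series; mu = 2 gives A_2.

A_{2}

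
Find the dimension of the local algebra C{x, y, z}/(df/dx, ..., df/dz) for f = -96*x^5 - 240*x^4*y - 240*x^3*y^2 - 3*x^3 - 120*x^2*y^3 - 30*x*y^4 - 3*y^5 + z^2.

8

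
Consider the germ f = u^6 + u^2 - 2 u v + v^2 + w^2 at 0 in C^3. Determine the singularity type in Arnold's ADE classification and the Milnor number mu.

The Hessian of f at 0 is [[2, -2, 0], [-2, 2, 0], [0, 0, 2]] with rank 2, so corank 1. A Groebner basis of the Jacobian ideal J(f) in C{u,v,w} is {v^5, u - v, w}; counting standard monomials gives mu = 5. Corank 1: A-series; mu = 5 gives A_5.

Type A_{5}, Milnor number mu = 5.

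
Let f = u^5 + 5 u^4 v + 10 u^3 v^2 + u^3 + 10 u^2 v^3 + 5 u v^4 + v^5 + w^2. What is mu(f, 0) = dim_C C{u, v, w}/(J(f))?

8

The Hessian of f at 0 is [[0, 0, 0], [0, 0, 0], [0, 0, 2]] with rank 1, so corank 2. A Groebner basis of the Jacobian ideal J(f) in C{u,v,w} is {v^5, u*v^3 + v^4/4, u^2, w}; counting standard monomials gives mu = 8. Corank 2; j^3 = u^3 is a perfect cube, so E-series; the 5-jet and mu = 8 give E_8.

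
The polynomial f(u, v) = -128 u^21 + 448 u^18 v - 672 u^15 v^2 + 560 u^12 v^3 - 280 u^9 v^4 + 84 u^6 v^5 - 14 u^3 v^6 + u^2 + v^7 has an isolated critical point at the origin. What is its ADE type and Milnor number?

Type A_6, Milnor number mu = 6.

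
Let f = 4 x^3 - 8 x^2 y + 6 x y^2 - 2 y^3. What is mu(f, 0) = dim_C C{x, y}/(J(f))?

4

The Hessian of f at 0 is [[0, 0], [0, 0]] with rank 0, so corank 2. A Groebner basis of the Jacobian ideal J(f) in C{x,y} is {y^3, x^2 - 3*y^2/2, x*y - 3*y^2/2}; counting standard monomials gives mu = 4. Corank 2; j^3 = 2*(x - y)*(2*x^2 - 2*x*y + y^2) splits into three distinct lines over C (the quadratic factor has nonzero discriminant), so D_4.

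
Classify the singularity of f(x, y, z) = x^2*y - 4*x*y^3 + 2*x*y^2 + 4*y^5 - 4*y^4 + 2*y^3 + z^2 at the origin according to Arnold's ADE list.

The Hessian of f at 0 has rank 1. Corank 2; j^3 = y*(x^2 + 2*x*y + 2*y^2) splits into three distinct lines over C (the quadratic factor has nonzero discriminant), so D_4.

D4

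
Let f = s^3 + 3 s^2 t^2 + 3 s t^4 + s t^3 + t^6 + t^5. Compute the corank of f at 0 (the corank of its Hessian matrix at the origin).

2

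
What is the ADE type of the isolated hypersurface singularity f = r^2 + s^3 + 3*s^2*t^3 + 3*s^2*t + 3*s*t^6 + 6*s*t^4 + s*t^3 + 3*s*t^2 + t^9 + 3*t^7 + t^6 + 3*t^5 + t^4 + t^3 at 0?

E7

The Hessian of f at 0 is [[0, 0, 0], [0, 0, 0], [0, 0, 2]] with rank 1, so corank 2. A Groebner basis of the Jacobian ideal J(f) in C{s,t,r} is {s^3 + 3*s^2*t + 6*s^2 + 12*s*t + 6*t^2, -3*s^2 + s*t^2 - 6*s*t - 3*t^2, 3*s^2 + 6*s*t + t^3 + 3*t^2, r}; counting standard monomials gives mu = 7. Corank 2; j^3 = (s + t)^3 is a perfect cube, so E-series; the 4-jet and mu = 7 give E_7.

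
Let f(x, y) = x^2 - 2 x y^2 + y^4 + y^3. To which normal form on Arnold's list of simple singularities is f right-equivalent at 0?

A_{2}

The Hessian of f at 0 is [[2, 0], [0, 0]] with rank 1, so corank 1. A Groebner basis of the Jacobian ideal J(f) in C{x,y} is {y^2, x}; counting standard monomials gives mu = 2. Corank 1: A-series; mu = 2 gives A_2.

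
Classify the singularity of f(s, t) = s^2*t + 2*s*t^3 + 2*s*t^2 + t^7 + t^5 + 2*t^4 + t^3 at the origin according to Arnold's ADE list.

D8

The Hessian of f at 0 is [[0, 0], [0, 0]] with rank 0, so corank 2. A Groebner basis of the Jacobian ideal J(f) in C{s,t} is {s^2*t^2 - 2*s^2*t + s^2/7 - 20*s*t^2/7 + 8*s*t/7 + t^2, s^3 + 3*s^2*t - s^2/7 + 20*s*t^2/7 - 8*s*t/7 - t^2, s*t + t^3 + t^2}; counting standard monomials gives mu = 8. Corank 2; j^3 = t*(s + t)^2 has shape L^2 M (L != M), so D-series; mu = 8 gives D_8.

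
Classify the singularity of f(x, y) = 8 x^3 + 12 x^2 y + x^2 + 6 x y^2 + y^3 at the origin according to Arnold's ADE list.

The Hessian of f at 0 has rank 1. Corank 1: A-series; mu = 2 gives A_2.

A_{2}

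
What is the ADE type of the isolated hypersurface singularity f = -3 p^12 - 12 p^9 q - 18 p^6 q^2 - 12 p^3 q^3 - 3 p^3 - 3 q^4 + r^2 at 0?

The Hessian of f at 0 has rank 1. Corank 2; j^3 = -3*p^3 is a perfect cube, so E-series; the 4-jet and mu = 6 give E_6.

E_6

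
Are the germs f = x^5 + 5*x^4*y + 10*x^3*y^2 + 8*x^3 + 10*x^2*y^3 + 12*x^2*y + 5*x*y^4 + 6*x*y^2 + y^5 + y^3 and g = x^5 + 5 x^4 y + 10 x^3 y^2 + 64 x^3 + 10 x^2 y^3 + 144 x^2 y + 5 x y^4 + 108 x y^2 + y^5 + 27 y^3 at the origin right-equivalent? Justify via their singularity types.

Yes.

The Hessian of f at 0 has rank 0. Corank 2; j^3 = (2*x + y)^3 is a perfect cube, so E-series; the 5-jet and mu = 8 give E_8. The Hessian of g at 0 has rank 0. Corank 2; j^3 = (4*x + 3*y)^3 is a perfect cube, so E-series; the 5-jet and mu = 8 give E_8. Both have type E_8, hence right-equivalent.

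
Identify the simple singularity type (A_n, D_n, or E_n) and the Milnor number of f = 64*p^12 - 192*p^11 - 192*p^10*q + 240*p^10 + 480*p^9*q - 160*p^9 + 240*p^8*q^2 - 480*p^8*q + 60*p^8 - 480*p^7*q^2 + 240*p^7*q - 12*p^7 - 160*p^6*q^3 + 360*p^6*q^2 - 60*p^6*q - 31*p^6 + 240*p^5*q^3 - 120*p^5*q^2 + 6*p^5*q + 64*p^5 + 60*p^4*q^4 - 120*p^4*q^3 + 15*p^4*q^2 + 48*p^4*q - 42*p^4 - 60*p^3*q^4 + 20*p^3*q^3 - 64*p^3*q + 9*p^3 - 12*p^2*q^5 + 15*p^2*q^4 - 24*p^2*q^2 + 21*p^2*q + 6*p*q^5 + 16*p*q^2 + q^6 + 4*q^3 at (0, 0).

Type D_{7}, Milnor number mu = 7.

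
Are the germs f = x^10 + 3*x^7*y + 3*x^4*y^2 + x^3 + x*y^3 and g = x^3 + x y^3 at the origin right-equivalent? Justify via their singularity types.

Yes.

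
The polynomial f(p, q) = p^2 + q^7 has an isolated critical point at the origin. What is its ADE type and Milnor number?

Type A_6, Milnor number mu = 6.

The Hessian of f at 0 is [[2, 0], [0, 0]] with rank 1, so corank 1. A Groebner basis of the Jacobian ideal J(f) in C{p,q} is {q^6, p}; counting standard monomials gives mu = 6. Corank 1: A-series; mu = 6 gives A_6.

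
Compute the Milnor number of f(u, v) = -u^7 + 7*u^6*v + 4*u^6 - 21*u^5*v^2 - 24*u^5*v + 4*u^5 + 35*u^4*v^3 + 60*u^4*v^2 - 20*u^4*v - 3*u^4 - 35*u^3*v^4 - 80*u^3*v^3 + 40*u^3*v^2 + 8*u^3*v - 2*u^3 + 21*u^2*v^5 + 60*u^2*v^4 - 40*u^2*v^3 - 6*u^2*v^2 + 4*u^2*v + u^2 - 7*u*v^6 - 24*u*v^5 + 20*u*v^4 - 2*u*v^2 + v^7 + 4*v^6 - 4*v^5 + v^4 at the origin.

6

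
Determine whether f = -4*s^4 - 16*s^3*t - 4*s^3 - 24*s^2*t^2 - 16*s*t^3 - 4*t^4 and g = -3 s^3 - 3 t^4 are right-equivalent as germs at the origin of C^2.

Yes.

The Hessian of f at 0 is [[0, 0], [0, 0]] with rank 0, so corank 2. A Groebner basis of the Jacobian ideal J(f) in C{s,t} is {t^4, s*t^2 + t^3/3, s^2}; counting standard monomials gives mu = 6. Corank 2; j^3 = -4*s^3 is a perfect cube, so E-series; the 4-jet and mu = 6 give E_6. The Hessian of g at 0 is [[0, 0], [0, 0]] with rank 0, so corank 2. A Groebner basis of the Jacobian ideal J(g) in C{s,t} is {t^3, s^2}; counting standard monomials gives mu = 6. Corank 2; j^3 = -3*s^3 is a perfect cube, so E-series; the 4-jet and mu = 6 give E_6. Both have type E_6, hence right-equivalent.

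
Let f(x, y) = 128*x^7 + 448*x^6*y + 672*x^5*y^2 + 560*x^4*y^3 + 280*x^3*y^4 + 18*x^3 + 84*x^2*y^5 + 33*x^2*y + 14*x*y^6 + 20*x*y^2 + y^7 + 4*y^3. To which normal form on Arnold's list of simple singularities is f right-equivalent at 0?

D8

The Hessian of f at 0 is [[0, 0], [0, 0]] with rank 0, so corank 2. A Groebner basis of the Jacobian ideal J(f) in C{x,y} is {2187*x*y/14 + y^6 + 729*y^2/7, x*y^2 + 2*y^3/3, x^2 + 7*x*y/6 + y^2/3}; counting standard monomials gives mu = 8. Corank 2; j^3 = (2*x + y)*(3*x + 2*y)^2 has shape L^2 M (L != M), so D-series; mu = 8 gives D_8.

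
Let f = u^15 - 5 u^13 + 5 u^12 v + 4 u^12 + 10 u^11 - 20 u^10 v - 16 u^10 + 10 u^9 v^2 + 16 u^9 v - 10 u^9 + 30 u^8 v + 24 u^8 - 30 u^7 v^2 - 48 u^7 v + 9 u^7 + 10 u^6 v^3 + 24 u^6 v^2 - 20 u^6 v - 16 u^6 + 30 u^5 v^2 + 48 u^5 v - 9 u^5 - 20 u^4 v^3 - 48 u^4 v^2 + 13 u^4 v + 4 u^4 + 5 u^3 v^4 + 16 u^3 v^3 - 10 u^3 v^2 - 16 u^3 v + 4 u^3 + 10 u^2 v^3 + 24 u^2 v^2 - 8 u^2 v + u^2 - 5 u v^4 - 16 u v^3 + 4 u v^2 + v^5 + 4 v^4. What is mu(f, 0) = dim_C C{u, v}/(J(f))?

4

The Hessian of f at 0 is [[2, 0], [0, 0]] with rank 1, so corank 1. A Groebner basis of the Jacobian ideal J(f) in C{u,v} is {u/8 + v^3 + v^2/4, u^2, u*v - u/4 - v^2/2}; counting standard monomials gives mu = 4. Corank 1: A-series; mu = 4 gives A_4.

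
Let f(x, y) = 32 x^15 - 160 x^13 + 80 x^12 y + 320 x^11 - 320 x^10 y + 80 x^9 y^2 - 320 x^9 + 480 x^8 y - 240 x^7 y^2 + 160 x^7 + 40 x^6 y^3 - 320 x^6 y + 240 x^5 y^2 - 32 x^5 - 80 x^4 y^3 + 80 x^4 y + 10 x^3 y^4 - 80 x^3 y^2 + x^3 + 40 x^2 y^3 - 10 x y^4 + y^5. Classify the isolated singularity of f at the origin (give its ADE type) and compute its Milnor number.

Type E_8, Milnor number mu = 8.

The Hessian of f at 0 is [[0, 0], [0, 0]] with rank 0, so corank 2. A Groebner basis of the Jacobian ideal J(f) in C{x,y} is {y^5, x*y^3 - y^4/8, x^2}; counting standard monomials gives mu = 8. Corank 2; j^3 = x^3 is a perfect cube, so E-series; the 5-jet and mu = 8 give E_8.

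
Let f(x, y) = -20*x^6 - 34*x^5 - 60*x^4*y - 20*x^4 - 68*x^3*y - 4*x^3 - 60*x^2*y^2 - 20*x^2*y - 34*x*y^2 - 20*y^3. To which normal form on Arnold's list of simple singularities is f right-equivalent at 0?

The Hessian of f at 0 is [[0, 0], [0, 0]] with rank 0, so corank 2. A Groebner basis of the Jacobian ideal J(f) in C{x,y} is {y^3, x^2 - 11*y^2/2, x*y + 5*y^2/2}; counting standard monomials gives mu = 4. Corank 2; j^3 = -2*(x + 2*y)*(2*x^2 + 6*x*y + 5*y^2) splits into three distinct lines over C (the quadratic factor has nonzero discriminant), so D_4.

D4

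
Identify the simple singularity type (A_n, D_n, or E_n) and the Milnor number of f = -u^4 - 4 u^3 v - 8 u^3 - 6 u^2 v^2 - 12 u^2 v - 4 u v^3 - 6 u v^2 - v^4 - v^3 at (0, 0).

Type E_{6}, Milnor number mu = 6.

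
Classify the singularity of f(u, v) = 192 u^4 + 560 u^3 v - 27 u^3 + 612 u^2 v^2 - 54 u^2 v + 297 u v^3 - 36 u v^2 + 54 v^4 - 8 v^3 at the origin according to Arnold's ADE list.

The Hessian of f at 0 has rank 0. Corank 2; j^3 = -(3*u + 2*v)^3 is a perfect cube, so E-series; the 4-jet and mu = 7 give E_7.

E7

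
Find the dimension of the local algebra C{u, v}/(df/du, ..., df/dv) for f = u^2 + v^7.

The Hessian of f at 0 is [[2, 0], [0, 0]] with rank 1, so corank 1. A Groebner basis of the Jacobian ideal J(f) in C{u,v} is {v^6, u}; counting standard monomials gives mu = 6. Corank 1: A-series; mu = 6 gives A_6.

6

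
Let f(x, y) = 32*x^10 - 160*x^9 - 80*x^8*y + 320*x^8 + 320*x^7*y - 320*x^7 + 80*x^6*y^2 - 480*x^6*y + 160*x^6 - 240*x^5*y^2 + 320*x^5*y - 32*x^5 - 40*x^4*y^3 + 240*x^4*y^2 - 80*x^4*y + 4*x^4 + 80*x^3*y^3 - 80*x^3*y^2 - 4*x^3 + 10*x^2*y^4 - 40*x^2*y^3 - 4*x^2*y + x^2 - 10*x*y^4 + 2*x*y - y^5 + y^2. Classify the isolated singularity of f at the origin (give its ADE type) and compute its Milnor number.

The Hessian of f at 0 has rank 1. Corank 1: A-series; mu = 4 gives A_4.

Type A_4, Milnor number mu = 4.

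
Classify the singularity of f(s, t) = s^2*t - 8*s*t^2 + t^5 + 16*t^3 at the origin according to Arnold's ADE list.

D_6

The Hessian of f at 0 has rank 0. Corank 2; j^3 = t*(s - 4*t)^2 has shape L^2 M (L != M), so D-series; mu = 6 gives D_6.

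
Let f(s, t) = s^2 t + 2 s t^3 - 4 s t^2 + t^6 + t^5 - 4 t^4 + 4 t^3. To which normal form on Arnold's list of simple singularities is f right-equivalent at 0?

The Hessian of f at 0 is [[0, 0], [0, 0]] with rank 0, so corank 2. A Groebner basis of the Jacobian ideal J(f) in C{s,t} is {s^3 + s^2 - 11*s*t^2 - 18*s*t + 32*t^2, s^2*t + s^2/6 - 23*s*t^2/6 - 13*s*t/3 + 8*t^2, s*t + t^3 - 2*t^2}; counting standard monomials gives mu = 7. Corank 2; j^3 = t*(s - 2*t)^2 has shape L^2 M (L != M), so D-series; mu = 7 gives D_7.

D_{7}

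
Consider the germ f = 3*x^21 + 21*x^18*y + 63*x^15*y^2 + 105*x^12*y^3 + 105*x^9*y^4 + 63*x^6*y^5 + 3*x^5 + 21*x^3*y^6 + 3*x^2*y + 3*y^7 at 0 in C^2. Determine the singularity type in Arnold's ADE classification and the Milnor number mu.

Type D8, Milnor number mu = 8.

The Hessian of f at 0 is [[0, 0], [0, 0]] with rank 0, so corank 2. A Groebner basis of the Jacobian ideal J(f) in C{x,y} is {x^2/7 + y^6, x^3, x*y}; counting standard monomials gives mu = 8. Corank 2; j^3 = 3*x^2*y has shape L^2 M (L != M), so D-series; mu = 8 gives D_8.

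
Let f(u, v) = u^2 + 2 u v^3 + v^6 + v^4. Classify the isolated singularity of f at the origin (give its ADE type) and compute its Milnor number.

The Hessian of f at 0 is [[2, 0], [0, 0]] with rank 1, so corank 1. A Groebner basis of the Jacobian ideal J(f) in C{u,v} is {v^3, u}; counting standard monomials gives mu = 3. Corank 1: A-series; mu = 3 gives A_3.

Type A_{3}, Milnor number mu = 3.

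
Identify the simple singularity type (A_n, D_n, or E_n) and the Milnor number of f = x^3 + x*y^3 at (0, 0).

Type E_7, Milnor number mu = 7.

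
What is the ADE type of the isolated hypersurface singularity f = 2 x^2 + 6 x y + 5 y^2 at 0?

A_1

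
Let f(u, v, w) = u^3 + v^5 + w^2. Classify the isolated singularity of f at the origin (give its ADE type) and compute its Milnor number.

Type E_{8}, Milnor number mu = 8.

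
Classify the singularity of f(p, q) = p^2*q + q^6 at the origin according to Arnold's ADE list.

D_{7}

The Hessian of f at 0 has rank 0. Corank 2; j^3 = p^2*q has shape L^2 M (L != M), so D-series; mu = 7 gives D_7.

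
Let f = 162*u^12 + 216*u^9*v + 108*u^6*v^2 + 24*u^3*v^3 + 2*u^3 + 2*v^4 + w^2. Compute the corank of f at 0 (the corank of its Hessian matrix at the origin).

Hessian at 0 has rank 1.

2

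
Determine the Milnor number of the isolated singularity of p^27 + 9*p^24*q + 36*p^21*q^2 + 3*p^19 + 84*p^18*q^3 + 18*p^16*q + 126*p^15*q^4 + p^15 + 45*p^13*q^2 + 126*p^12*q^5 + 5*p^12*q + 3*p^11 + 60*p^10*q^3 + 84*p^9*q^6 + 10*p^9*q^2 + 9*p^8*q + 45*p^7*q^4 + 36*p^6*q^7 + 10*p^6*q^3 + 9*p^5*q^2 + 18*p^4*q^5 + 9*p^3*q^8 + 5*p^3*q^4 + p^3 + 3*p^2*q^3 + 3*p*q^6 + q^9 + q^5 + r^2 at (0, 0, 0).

The Hessian of f at 0 has rank 1. Corank 2; j^3 = p^3 is a perfect cube, so E-series; the 5-jet and mu = 8 give E_8.

8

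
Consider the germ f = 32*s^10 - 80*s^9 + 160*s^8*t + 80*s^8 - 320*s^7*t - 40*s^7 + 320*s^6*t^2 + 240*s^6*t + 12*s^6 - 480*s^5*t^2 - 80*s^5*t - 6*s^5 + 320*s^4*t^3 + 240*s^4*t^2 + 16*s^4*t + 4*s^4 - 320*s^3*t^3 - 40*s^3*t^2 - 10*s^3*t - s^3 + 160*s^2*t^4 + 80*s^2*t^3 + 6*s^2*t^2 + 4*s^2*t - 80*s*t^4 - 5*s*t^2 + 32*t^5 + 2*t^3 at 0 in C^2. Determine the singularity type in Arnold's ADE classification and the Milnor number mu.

The Hessian of f at 0 has rank 0. Corank 2; j^3 = -(s - 2*t)*(s - t)^2 has shape L^2 M (L != M), so D-series; mu = 6 gives D_6.

Type D6, Milnor number mu = 6.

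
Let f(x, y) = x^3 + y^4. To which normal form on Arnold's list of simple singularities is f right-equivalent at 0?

The Hessian of f at 0 has rank 0. Corank 2; j^3 = x^3 is a perfect cube, so E-series; the 4-jet and mu = 6 give E_6.

E_6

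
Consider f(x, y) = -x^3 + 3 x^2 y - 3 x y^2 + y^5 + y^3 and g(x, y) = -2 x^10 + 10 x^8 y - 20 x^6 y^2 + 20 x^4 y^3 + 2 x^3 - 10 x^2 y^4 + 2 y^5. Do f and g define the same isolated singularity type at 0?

Yes.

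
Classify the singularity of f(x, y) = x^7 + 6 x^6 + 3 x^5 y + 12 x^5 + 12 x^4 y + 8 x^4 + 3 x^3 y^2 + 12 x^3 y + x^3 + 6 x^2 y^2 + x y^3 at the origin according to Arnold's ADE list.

The Hessian of f at 0 is [[0, 0], [0, 0]] with rank 0, so corank 2. A Groebner basis of the Jacobian ideal J(f) in C{x,y} is {3*x^2/4 + y^4 + y^3/4, x^3, x^2*y - x^2/4 - y^3/12, x^2 + x*y^2 + y^3/3}; counting standard monomials gives mu = 7. Corank 2; j^3 = x^3 is a perfect cube, so E-series; the 4-jet and mu = 7 give E_7.

E_7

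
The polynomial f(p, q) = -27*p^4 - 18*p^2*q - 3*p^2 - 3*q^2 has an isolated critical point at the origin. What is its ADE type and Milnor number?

Type A1, Milnor number mu = 1.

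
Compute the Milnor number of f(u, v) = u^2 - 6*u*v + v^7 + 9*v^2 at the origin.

6

The Hessian of f at 0 has rank 1. Corank 1: A-series; mu = 6 gives A_6.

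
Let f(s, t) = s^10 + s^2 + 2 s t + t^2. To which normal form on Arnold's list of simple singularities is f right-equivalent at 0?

A_{9}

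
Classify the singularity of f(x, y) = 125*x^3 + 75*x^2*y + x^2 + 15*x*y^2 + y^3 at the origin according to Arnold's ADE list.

A2

The Hessian of f at 0 has rank 1. Corank 1: A-series; mu = 2 gives A_2.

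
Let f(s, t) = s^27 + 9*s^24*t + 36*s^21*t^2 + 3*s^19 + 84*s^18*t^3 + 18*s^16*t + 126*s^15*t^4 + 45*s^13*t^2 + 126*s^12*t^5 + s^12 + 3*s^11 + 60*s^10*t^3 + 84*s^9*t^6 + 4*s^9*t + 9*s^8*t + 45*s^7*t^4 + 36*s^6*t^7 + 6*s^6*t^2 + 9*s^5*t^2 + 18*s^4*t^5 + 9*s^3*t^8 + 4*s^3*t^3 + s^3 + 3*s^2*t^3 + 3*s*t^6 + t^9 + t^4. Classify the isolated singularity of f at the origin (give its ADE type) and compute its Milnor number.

The Hessian of f at 0 has rank 0. Corank 2; j^3 = s^3 is a perfect cube, so E-series; the 4-jet and mu = 6 give E_6.

Type E6, Milnor number mu = 6.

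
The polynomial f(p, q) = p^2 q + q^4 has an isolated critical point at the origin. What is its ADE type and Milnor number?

Type D5, Milnor number mu = 5.

The Hessian of f at 0 has rank 0. Corank 2; j^3 = p^2*q has shape L^2 M (L != M), so D-series; mu = 5 gives D_5.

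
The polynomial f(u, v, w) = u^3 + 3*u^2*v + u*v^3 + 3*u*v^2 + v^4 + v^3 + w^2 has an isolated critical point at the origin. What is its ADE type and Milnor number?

Type E_7, Milnor number mu = 7.

The Hessian of f at 0 has rank 1. Corank 2; j^3 = (u + v)^3 is a perfect cube, so E-series; the 4-jet and mu = 7 give E_7.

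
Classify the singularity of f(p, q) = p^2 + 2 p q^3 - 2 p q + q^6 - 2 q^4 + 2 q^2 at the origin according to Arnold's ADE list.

The Hessian of f at 0 is [[2, -2], [-2, 4]] with rank 2, so corank 0. A Groebner basis of the Jacobian ideal J(f) in C{p,q} is {p, q}; counting standard monomials gives mu = 1. Corank 0: nondegenerate Morse point, so A_1.

A_{1}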